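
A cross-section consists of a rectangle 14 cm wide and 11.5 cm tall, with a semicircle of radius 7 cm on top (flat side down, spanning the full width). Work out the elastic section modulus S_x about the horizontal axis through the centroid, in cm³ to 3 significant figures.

Decompose the section into non-overlapping parts with the origin at the bottom-left of its bounding rectangle.
Rectangular body: 14 × 11.5, A = 161 cm², y = 5.75 cm, Ī = 1774.4 cm⁴.
Semicircular cap: semicircle r = 7, A = 76.969 cm², y = 14.471 cm, Ī = 263.53 cm⁴.
Centroid: ȳ = ΣA·y / ΣA = 8.5707 cm.
Transfer each piece to the horizontal axis through the centroid using Ī + A·d² with d = y − 8.5707:
  rectangular body: d = -2.8207 cm → contributes +3055.3 cm⁴
  semicircular cap: d = 5.9002 cm → contributes +2 943 cm⁴
Total I = 5998.3 cm⁴.
Extreme fibre distance c = 9.9293 cm; S = I/c = 604.1 cm³.

S_x ≈ 604 cm³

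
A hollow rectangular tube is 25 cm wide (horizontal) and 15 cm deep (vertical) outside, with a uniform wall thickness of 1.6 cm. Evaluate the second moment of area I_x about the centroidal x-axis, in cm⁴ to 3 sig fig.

I_x ≈ 4050 cm⁴

Break the section into simple shapes (no overlaps), measuring from the bottom-left corner of the bounding box.
Outer rectangle: 25 × 15, A = 375 cm², y = 7.5 cm, Ī = 7031.3 cm⁴.
Inner void (subtracted): 21.8 × 11.8, A = 257.24 cm², y = 7.5 cm, Ī = 2984.8 cm⁴.
By symmetry the centroid is at mid-height, ȳ = 7.5 cm.
All pieces are centred on the centroidal x-axis, so I = ΣĪ (holes subtracted) = 4046.4 cm⁴.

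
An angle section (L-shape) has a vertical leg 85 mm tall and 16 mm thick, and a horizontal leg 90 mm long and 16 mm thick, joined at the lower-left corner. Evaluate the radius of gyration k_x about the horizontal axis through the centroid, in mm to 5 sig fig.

k_x ≈ 25.059 mm

Split into non-overlapping primitives; take the origin at the lower-left of the bounding box.
Vertical leg: 16 × 85, A = 1 360 mm², y = 42.5 mm, Ī = 818833.3 mm⁴.
Horizontal leg (remainder): 74 × 16, A = 1 184 mm², y = 8 mm, Ī = 25258.67 mm⁴.
Centroid: ȳ = ΣA·y / ΣA = 26.4434 mm.
Transfer each piece to the horizontal axis through the centroid using Ī + A·d² with d = y − 26.4434:
  vertical leg: d = 16.0566 mm → contributes +1 169 461 mm⁴
  horizontal leg (remainder): d = -18.4434 mm → contributes +428006.8 mm⁴
Total I = 1 597 468 mm⁴.
Radius of gyration: k = √(I/A) = √(1 597 468 / 2 544) = 25.05864 mm.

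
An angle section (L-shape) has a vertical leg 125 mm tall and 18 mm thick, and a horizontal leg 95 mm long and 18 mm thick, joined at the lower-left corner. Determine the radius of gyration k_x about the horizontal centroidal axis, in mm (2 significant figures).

Break the section into simple shapes (no overlaps), measuring from the bottom-left corner of the bounding box.
Vertical leg: 18 × 125, A = 2 250 mm², y = 62.5 mm, Ī = 2 929 688 mm⁴.
Horizontal leg (remainder): 77 × 18, A = 1 386 mm², y = 9 mm, Ī = 37 422 mm⁴.
Centroid: ȳ = ΣA·y / ΣA = 42.11 mm.
Transfer each piece to the horizontal centroidal axis using Ī + A·d² with d = y − 42.11:
  vertical leg: d = 20.39 mm → contributes +3 865 457 mm⁴
  horizontal leg (remainder): d = -33.11 mm → contributes +1 556 528 mm⁴
Total I = 5 421 985 mm⁴.
Radius of gyration: k = √(I/A) = √(5 421 985 / 3 636) = 38.62 mm.

k_x ≈ 39 mm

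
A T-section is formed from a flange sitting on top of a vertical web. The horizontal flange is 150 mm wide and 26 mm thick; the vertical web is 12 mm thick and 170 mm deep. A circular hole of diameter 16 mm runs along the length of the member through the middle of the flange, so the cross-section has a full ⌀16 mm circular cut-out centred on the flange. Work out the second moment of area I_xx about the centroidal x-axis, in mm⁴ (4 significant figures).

Break the section into simple shapes (no overlaps), measuring from the bottom-left corner of the bounding box.
Flange: 150 × 26, A = 3 900 mm², y = 183 mm, Ī = 219 700 mm⁴.
Web: 12 × 170, A = 2 040 mm², y = 85 mm, Ī = 4 913 000 mm⁴.
Hole (subtracted): ⌀16, A = 201.062 mm², y = 183 mm, Ī = 3216.99 mm⁴.
Centroid: ȳ = ΣA·y / ΣA = 148.164 mm.
Transfer each piece to the centroidal x-axis using Ī + A·d² with d = y − 148.164:
  flange: d = 34.8357 mm → contributes +4 952 455 mm⁴
  web: d = -63.1643 mm → contributes +13 052 043 mm⁴
  hole: d = 34.8357 mm → contributes −247 211 mm⁴
Total I = 17 757 287 mm⁴.

I_xx ≈ 1.776 × 10⁷ mm⁴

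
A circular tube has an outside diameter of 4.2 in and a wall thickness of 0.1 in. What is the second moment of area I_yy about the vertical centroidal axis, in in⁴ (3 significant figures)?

I_yy ≈ 2.71 in⁴

Split into non-overlapping primitives; take the origin at the lower-left of the bounding box.
Outer circle: ⌀4.2, A = 13.854 in², x = 2.1 in, Ī = 15.275 in⁴.
Bore (subtracted): ⌀4, A = 12.566 in², x = 2.1 in, Ī = 12.566 in⁴.
By symmetry the centroid is at mid-width, x̄ = 2.1 in.
All pieces are centred on the vertical centroidal axis, so I = ΣĪ (holes subtracted) = 2.7081 in⁴.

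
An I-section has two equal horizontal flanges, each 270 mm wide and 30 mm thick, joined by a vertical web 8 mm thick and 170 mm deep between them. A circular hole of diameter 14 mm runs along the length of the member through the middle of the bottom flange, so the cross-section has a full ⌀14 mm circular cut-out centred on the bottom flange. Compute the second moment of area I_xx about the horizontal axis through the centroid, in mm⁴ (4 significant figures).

I_xx ≈ 1.649 × 10⁸ mm⁴

Split into non-overlapping primitives; take the origin at the lower-left of the bounding box.
Bottom flange: 270 × 30, A = 8 100 mm², y = 15 mm, Ī = 607 500 mm⁴.
Web: 8 × 170, A = 1 360 mm², y = 115 mm, Ī = 3 275 333 mm⁴.
Top flange: 270 × 30, A = 8 100 mm², y = 215 mm, Ī = 607 500 mm⁴.
Hole (subtracted): ⌀14, A = 153.938 mm², y = 15 mm, Ī = 1885.74 mm⁴.
Centroid: ȳ = ΣA·y / ΣA = 115.884 mm.
Transfer each piece to the horizontal axis through the centroid using Ī + A·d² with d = y − 115.884:
  bottom flange: d = -100.884 mm → contributes +83 046 553 mm⁴
  web: d = -0.884393 mm → contributes +3 276 397 mm⁴
  top flange: d = 99.1156 mm → contributes +80 181 118 mm⁴
  hole: d = -100.884 mm → contributes −1 568 615 mm⁴
Total I = 164 935 453 mm⁴.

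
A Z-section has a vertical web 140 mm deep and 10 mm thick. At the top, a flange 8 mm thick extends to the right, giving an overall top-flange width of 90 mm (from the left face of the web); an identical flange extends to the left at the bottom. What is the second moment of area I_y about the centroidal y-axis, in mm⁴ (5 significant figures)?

Split into non-overlapping primitives; take the origin at the lower-left of the bounding box.
Web: 10 × 140, A = 1 400 mm², x = 85 mm, Ī = 11666.67 mm⁴.
Top flange (beyond web): 80 × 8, A = 640 mm², x = 130 mm, Ī = 341333.3 mm⁴.
Bottom flange (beyond web): 80 × 8, A = 640 mm², x = 40 mm, Ī = 341333.3 mm⁴.
Centroid: x̄ = ΣA·x / ΣA = 85 mm.
Transfer each piece to the centroidal y-axis using Ī + A·d² with d = x − 85:
  web: d = 0 mm → contributes +11666.67 mm⁴
  top flange (beyond web): d = 45 mm → contributes +1 637 333 mm⁴
  bottom flange (beyond web): d = -45 mm → contributes +1 637 333 mm⁴
Total I = 3 286 333 mm⁴.

I_y ≈ 3.2863 × 10⁶ mm⁴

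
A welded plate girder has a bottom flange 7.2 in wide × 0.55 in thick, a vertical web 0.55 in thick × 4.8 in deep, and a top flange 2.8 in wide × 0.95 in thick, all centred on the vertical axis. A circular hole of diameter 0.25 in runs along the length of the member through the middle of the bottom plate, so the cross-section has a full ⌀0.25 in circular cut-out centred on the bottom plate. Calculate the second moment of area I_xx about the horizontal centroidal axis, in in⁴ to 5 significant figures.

I_xx ≈ 54.480 in⁴

Treat the section as a set of non-overlapping primitives; coordinates are from the bounding-box lower-left.
Bottom plate: 7.2 × 0.55, A = 3.96 in², y = 0.275 in, Ī = 0.099825 in⁴.
Web plate: 0.55 × 4.8, A = 2.64 in², y = 2.95 in, Ī = 5.0688 in⁴.
Top plate: 2.8 × 0.95, A = 2.66 in², y = 5.825 in, Ī = 0.2000542 in⁴.
Hole (subtracted): ⌀0.25, A = 0.04908739 in², y = 0.275 in, Ī = 0.0001917476 in⁴.
Centroid: ȳ = ΣA·y / ΣA = 2.644472 in.
Transfer each piece to the horizontal centroidal axis using Ī + A·d² with d = y − 2.644472:
  bottom plate: d = -2.369472 in → contributes +22.33284 in⁴
  web plate: d = 0.3055279 in → contributes +5.315237 in⁴
  top plate: d = 3.180528 in → contributes +27.10797 in⁴
  hole: d = -2.369472 in → contributes −0.2757879 in⁴
Total I = 54.48026 in⁴.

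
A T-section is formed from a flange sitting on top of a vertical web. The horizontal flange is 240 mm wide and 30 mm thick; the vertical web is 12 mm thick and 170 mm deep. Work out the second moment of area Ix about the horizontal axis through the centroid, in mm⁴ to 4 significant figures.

Ix ≈ 2.135 × 10⁷ mm⁴

Decompose the section into non-overlapping parts with the origin at the bottom-left of its bounding rectangle.
Flange: 240 × 30, A = 7 200 mm², y = 185 mm, Ī = 540 000 mm⁴.
Web: 12 × 170, A = 2 040 mm², y = 85 mm, Ī = 4 913 000 mm⁴.
Centroid: ȳ = ΣA·y / ΣA = 162.922 mm.
Transfer each piece to the horizontal axis through the centroid using Ī + A·d² with d = y − 162.922:
  flange: d = 22.0779 mm → contributes +4 049 529 mm⁴
  web: d = -77.9221 mm → contributes +17 299 574 mm⁴
Total I = 21 349 104 mm⁴.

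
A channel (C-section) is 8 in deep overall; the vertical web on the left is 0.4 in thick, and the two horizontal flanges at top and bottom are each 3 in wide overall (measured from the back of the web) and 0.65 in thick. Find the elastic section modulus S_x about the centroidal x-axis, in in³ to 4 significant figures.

Break the section into simple shapes (no overlaps), measuring from the bottom-left corner of the bounding box.
Web: 0.4 × 8, A = 3.2 in², y = 4 in, Ī = 17.0667 in⁴.
Top flange (beyond web): 2.6 × 0.65, A = 1.69 in², y = 7.675 in, Ī = 0.0595021 in⁴.
Bottom flange (beyond web): 2.6 × 0.65, A = 1.69 in², y = 0.325 in, Ī = 0.0595021 in⁴.
By symmetry the centroid is at mid-height, ȳ = 4 in.
Transfer each piece to the centroidal x-axis using Ī + A·d² with d = y − 4:
  web: d = 0 in → contributes +17.0667 in⁴
  top flange (beyond web): d = 3.675 in → contributes +22.884 in⁴
  bottom flange (beyond web): d = -3.675 in → contributes +22.884 in⁴
Total I = 62.8347 in⁴.
Extreme fibre distance c = 4 in; S = I/c = 15.7087 in³.

S_x ≈ 15.71 in³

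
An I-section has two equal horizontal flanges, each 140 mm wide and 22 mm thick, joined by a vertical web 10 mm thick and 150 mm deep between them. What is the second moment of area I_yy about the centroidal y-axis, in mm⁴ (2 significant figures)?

Break the section into simple shapes (no overlaps), measuring from the bottom-left corner of the bounding box.
Bottom flange: 140 × 22, A = 3 080 mm², x = 70 mm, Ī = 5 030 667 mm⁴.
Web: 10 × 150, A = 1 500 mm², x = 70 mm, Ī = 12 500 mm⁴.
Top flange: 140 × 22, A = 3 080 mm², x = 70 mm, Ī = 5 030 667 mm⁴.
By symmetry the centroid is at mid-width, x̄ = 70 mm.
All pieces are centred on the centroidal y-axis, so I = ΣĪ = 10 073 833 mm⁴.

I_yy ≈ 1.0 × 10⁷ mm⁴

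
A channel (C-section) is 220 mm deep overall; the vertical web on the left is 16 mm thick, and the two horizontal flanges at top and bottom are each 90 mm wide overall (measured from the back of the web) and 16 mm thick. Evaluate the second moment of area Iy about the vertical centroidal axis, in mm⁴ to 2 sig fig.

Treat the section as a set of non-overlapping primitives; coordinates are from the bounding-box lower-left.
Web: 16 × 220, A = 3 520 mm², x = 8 mm, Ī = 75 093 mm⁴.
Top flange (beyond web): 74 × 16, A = 1 184 mm², x = 53 mm, Ī = 540 299 mm⁴.
Bottom flange (beyond web): 74 × 16, A = 1 184 mm², x = 53 mm, Ī = 540 299 mm⁴.
Centroid: x̄ = ΣA·x / ΣA = 26.1 mm.
Transfer each piece to the vertical centroidal axis using Ī + A·d² with d = x − 26.1:
  web: d = -18.1 mm → contributes +1 228 004 mm⁴
  top flange (beyond web): d = 26.9 mm → contributes +1 397 191 mm⁴
  bottom flange (beyond web): d = 26.9 mm → contributes +1 397 191 mm⁴
Total I = 4 022 386 mm⁴.

Iy ≈ 4.0 × 10⁶ mm⁴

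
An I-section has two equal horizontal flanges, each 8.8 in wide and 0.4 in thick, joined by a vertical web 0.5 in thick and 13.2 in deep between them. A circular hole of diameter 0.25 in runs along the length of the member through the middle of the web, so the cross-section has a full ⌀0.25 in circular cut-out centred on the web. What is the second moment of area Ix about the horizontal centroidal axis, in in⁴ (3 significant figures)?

Ix ≈ 421 in⁴

Treat the section as a set of non-overlapping primitives; coordinates are from the bounding-box lower-left.
Bottom flange: 8.8 × 0.4, A = 3.52 in², y = 0.2 in, Ī = 0.046933 in⁴.
Web: 0.5 × 13.2, A = 6.6 in², y = 7 in, Ī = 95.832 in⁴.
Top flange: 8.8 × 0.4, A = 3.52 in², y = 13.8 in, Ī = 0.046933 in⁴.
Hole (subtracted): ⌀0.25, A = 0.049087 in², y = 7 in, Ī = 0.00019175 in⁴.
By symmetry the centroid is at mid-height, ȳ = 7 in.
Transfer each piece to the horizontal centroidal axis using Ī + A·d² with d = y − 7:
  bottom flange: d = -6.8 in → contributes +162.81 in⁴
  web: d = 0 in → contributes +95.832 in⁴
  top flange: d = 6.8 in → contributes +162.81 in⁴
  hole: d = 0 in → contributes −0.00019175 in⁴
Total I = 421.46 in⁴.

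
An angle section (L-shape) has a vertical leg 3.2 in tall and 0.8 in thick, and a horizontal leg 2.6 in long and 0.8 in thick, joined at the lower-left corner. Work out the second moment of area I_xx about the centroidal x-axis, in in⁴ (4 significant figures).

I_xx ≈ 3.588 in⁴

Decompose the section into non-overlapping parts with the origin at the bottom-left of its bounding rectangle.
Vertical leg: 0.8 × 3.2, A = 2.56 in², y = 1.6 in, Ī = 2.18453 in⁴.
Horizontal leg (remainder): 1.8 × 0.8, A = 1.44 in², y = 0.4 in, Ī = 0.0768 in⁴.
Centroid: ȳ = ΣA·y / ΣA = 1.168 in.
Transfer each piece to the centroidal x-axis using Ī + A·d² with d = y − 1.168:
  vertical leg: d = 0.432 in → contributes +2.66229 in⁴
  horizontal leg (remainder): d = -0.768 in → contributes +0.926147 in⁴
Total I = 3.58844 in⁴.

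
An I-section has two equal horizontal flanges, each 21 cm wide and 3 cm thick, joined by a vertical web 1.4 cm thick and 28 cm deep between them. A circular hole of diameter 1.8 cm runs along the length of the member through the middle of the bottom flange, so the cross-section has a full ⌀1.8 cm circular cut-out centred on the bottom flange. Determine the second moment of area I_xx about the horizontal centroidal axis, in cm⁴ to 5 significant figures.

Break the section into simple shapes (no overlaps), measuring from the bottom-left corner of the bounding box.
Bottom flange: 21 × 3, A = 63 cm², y = 1.5 cm, Ī = 47.25 cm⁴.
Web: 1.4 × 28, A = 39.2 cm², y = 17 cm, Ī = 2561.067 cm⁴.
Top flange: 21 × 3, A = 63 cm², y = 32.5 cm, Ī = 47.25 cm⁴.
Hole (subtracted): ⌀1.8, A = 2.54469 cm², y = 1.5 cm, Ī = 0.5152997 cm⁴.
Centroid: ȳ = ΣA·y / ΣA = 17.24249 cm.
Transfer each piece to the horizontal centroidal axis using Ī + A·d² with d = y − 17.24249:
  bottom flange: d = -15.74249 cm → contributes +15660.29 cm⁴
  web: d = -0.2424925 cm → contributes +2563.372 cm⁴
  top flange: d = 15.25751 cm → contributes +14713.12 cm⁴
  hole: d = -15.74249 cm → contributes −631.1558 cm⁴
Total I = 32305.63 cm⁴.

I_xx ≈ 3.2306 × 10⁴ cm⁴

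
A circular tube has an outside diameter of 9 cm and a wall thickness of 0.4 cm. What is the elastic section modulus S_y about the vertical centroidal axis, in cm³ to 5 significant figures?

S_y ≈ 22.251 cm³

Split into non-overlapping primitives; take the origin at the lower-left of the bounding box.
Outer circle: ⌀9, A = 63.61725 cm², x = 4.5 cm, Ī = 322.0623 cm⁴.
Bore (subtracted): ⌀8.2, A = 52.81017 cm², x = 4.5 cm, Ī = 221.9347 cm⁴.
By symmetry the centroid is at mid-width, x̄ = 4.5 cm.
All pieces are centred on the vertical centroidal axis, so I = ΣĪ (holes subtracted) = 100.1276 cm⁴.
Extreme fibre distance c = 4.5 cm; S = I/c = 22.25057 cm³.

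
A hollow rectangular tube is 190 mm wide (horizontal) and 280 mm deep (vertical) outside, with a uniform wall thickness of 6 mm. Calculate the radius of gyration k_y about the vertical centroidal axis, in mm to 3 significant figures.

k_y ≈ 78.8 mm

Break the section into simple shapes (no overlaps), measuring from the bottom-left corner of the bounding box.
Outer rectangle: 190 × 280, A = 53 200 mm², x = 95 mm, Ī = 160 043 333 mm⁴.
Inner void (subtracted): 178 × 268, A = 47 704 mm², x = 95 mm, Ī = 125 954 461 mm⁴.
By symmetry the centroid is at mid-width, x̄ = 95 mm.
All pieces are centred on the vertical centroidal axis, so I = ΣĪ (holes subtracted) = 34 088 872 mm⁴.
Radius of gyration: k = √(I/A) = √(34 088 872 / 5 496) = 78.756 mm.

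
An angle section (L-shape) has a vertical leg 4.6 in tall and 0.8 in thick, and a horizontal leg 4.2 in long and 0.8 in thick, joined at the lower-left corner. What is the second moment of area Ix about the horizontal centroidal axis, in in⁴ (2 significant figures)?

Decompose the section into non-overlapping parts with the origin at the bottom-left of its bounding rectangle.
Vertical leg: 0.8 × 4.6, A = 3.68 in², y = 2.3 in, Ī = 6.489 in⁴.
Horizontal leg (remainder): 3.4 × 0.8, A = 2.72 in², y = 0.4 in, Ī = 0.1451 in⁴.
Centroid: ȳ = ΣA·y / ΣA = 1.493 in.
Transfer each piece to the horizontal centroidal axis using Ī + A·d² with d = y − 1.493:
  vertical leg: d = 0.8075 in → contributes +8.889 in⁴
  horizontal leg (remainder): d = -1.093 in → contributes +3.392 in⁴
Total I = 12.28 in⁴.

Ix ≈ 12 in⁴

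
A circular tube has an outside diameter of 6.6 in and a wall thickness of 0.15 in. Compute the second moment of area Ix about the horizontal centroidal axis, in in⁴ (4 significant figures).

Ix ≈ 15.81 in⁴

Break the section into simple shapes (no overlaps), measuring from the bottom-left corner of the bounding box.
Outer circle: ⌀6.6, A = 34.2119 in², y = 3.3 in, Ī = 93.142 in⁴.
Bore (subtracted): ⌀6.3, A = 31.1725 in², y = 3.3 in, Ī = 77.3272 in⁴.
By symmetry the centroid is at mid-height, ȳ = 3.3 in.
All pieces are centred on the horizontal centroidal axis, so I = ΣĪ (holes subtracted) = 15.8149 in⁴.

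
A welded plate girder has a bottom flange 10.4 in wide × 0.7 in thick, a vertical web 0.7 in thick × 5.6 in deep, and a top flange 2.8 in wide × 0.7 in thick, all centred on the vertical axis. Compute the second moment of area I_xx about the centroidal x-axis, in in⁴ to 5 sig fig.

Split into non-overlapping primitives; take the origin at the lower-left of the bounding box.
Bottom plate: 10.4 × 0.7, A = 7.28 in², y = 0.35 in, Ī = 0.2972667 in⁴.
Web plate: 0.7 × 5.6, A = 3.92 in², y = 3.5 in, Ī = 10.24427 in⁴.
Top plate: 2.8 × 0.7, A = 1.96 in², y = 6.65 in, Ī = 0.08003333 in⁴.
Centroid: ȳ = ΣA·y / ΣA = 2.226596 in.
Transfer each piece to the centroidal x-axis using Ī + A·d² with d = y − 2.226596:
  bottom plate: d = -1.876596 in → contributes +25.9346 in⁴
  web plate: d = 1.273404 in → contributes +16.60078 in⁴
  top plate: d = 4.423404 in → contributes +38.43038 in⁴
Total I = 80.96576 in⁴.

I_xx ≈ 80.966 in⁴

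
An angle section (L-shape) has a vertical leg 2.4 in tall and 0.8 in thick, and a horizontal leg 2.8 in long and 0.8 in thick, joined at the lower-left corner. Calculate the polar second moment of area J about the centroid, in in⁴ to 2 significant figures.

J ≈ 3.9 in⁴

Split into non-overlapping primitives; take the origin at the lower-left of the bounding box.
Vertical leg: 0.8 × 2.4, A = 1.92 in², y = 1.2 in, Ī = 0.9216 in⁴.
Horizontal leg (remainder): 2 × 0.8, A = 1.6 in², y = 0.4 in, Ī = 0.08533 in⁴.
Centroid: ȳ = ΣA·y / ΣA = 0.8364 in.
Transfer each piece to the centroidal x-axis using Ī + A·d² with d = y − 0.8364:
  vertical leg: d = 0.3636 in → contributes +1.175 in⁴
  horizontal leg (remainder): d = -0.4364 in → contributes +0.39 in⁴
Total I = 1.565 in⁴.
For the y-axis: x̄ = 1.036 in.
Repeating about the centroidal y-axis gives I_y = 2.346 in⁴.
Polar second moment: J = I_x + I_y = 3.912 in⁴.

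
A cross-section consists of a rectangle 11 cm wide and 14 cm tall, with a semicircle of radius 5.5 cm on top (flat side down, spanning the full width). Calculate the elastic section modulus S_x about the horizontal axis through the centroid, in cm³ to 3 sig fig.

Treat the section as a set of non-overlapping primitives; coordinates are from the bounding-box lower-left.
Rectangular body: 11 × 14, A = 154 cm², y = 7 cm, Ī = 2515.3 cm⁴.
Semicircular cap: semicircle r = 5.5, A = 47.517 cm², y = 16.334 cm, Ī = 100.43 cm⁴.
Centroid: ȳ = ΣA·y / ΣA = 9.201 cm.
Transfer each piece to the horizontal axis through the centroid using Ī + A·d² with d = y − 9.201:
  rectangular body: d = -2.201 cm → contributes +3261.4 cm⁴
  semicircular cap: d = 7.1333 cm → contributes +2518.3 cm⁴
Total I = 5779.6 cm⁴.
Extreme fibre distance c = 10.299 cm; S = I/c = 561.18 cm³.

S_x ≈ 561 cm³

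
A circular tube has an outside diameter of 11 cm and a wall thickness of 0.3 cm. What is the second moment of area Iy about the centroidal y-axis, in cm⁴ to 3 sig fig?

Break the section into simple shapes (no overlaps), measuring from the bottom-left corner of the bounding box.
Outer circle: ⌀11, A = 95.033 cm², x = 5.5 cm, Ī = 718.69 cm⁴.
Bore (subtracted): ⌀10.4, A = 84.949 cm², x = 5.5 cm, Ī = 574.25 cm⁴.
By symmetry the centroid is at mid-width, x̄ = 5.5 cm.
All pieces are centred on the centroidal y-axis, so I = ΣĪ (holes subtracted) = 144.44 cm⁴.

Iy ≈ 144 cm⁴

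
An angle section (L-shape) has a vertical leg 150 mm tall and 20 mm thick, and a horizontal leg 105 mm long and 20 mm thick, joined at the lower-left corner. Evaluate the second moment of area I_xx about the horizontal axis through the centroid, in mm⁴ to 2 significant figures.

Break the section into simple shapes (no overlaps), measuring from the bottom-left corner of the bounding box.
Vertical leg: 20 × 150, A = 3 000 mm², y = 75 mm, Ī = 5 625 000 mm⁴.
Horizontal leg (remainder): 85 × 20, A = 1 700 mm², y = 10 mm, Ī = 56 667 mm⁴.
Centroid: ȳ = ΣA·y / ΣA = 51.49 mm.
Transfer each piece to the horizontal axis through the centroid using Ī + A·d² with d = y − 51.49:
  vertical leg: d = 23.51 mm → contributes +7 283 250 mm⁴
  horizontal leg (remainder): d = -41.49 mm → contributes +2 982 991 mm⁴
Total I = 10 266 241 mm⁴.

I_xx ≈ 1.0 × 10⁷ mm⁴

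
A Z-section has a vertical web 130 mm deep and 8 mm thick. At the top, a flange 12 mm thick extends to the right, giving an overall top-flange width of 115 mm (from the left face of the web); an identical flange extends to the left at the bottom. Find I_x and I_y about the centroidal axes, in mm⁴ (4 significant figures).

Break the section into simple shapes (no overlaps), measuring from the bottom-left corner of the bounding box.
Web: 8 × 130, A = 1 040 mm², y = 65 mm, Ī = 1 464 667 mm⁴.
Top flange (beyond web): 107 × 12, A = 1 284 mm², y = 124 mm, Ī = 15 408 mm⁴.
Bottom flange (beyond web): 107 × 12, A = 1 284 mm², y = 6 mm, Ī = 15 408 mm⁴.
Centroid: ȳ = ΣA·y / ΣA = 65 mm.
Transfer each piece to the centroidal x-axis using Ī + A·d² with d = y − 65:
  web: d = 0 mm → contributes +1 464 667 mm⁴
  top flange (beyond web): d = 59 mm → contributes +4 485 012 mm⁴
  bottom flange (beyond web): d = -59 mm → contributes +4 485 012 mm⁴
Total I = 10 434 691 mm⁴.
For the y-axis: x̄ = 111 mm.
Repeating about the centroidal y-axis gives I_y = 10 946 083 mm⁴.

I_x ≈ 1.043 × 10⁷ mm⁴, I_y ≈ 1.095 × 10⁷ mm⁴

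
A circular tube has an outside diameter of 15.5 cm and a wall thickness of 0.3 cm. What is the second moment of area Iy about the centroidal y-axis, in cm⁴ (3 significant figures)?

Split into non-overlapping primitives; take the origin at the lower-left of the bounding box.
Outer circle: ⌀15.5, A = 188.69 cm², x = 7.75 cm, Ī = 2833.3 cm⁴.
Bore (subtracted): ⌀14.9, A = 174.37 cm², x = 7.75 cm, Ī = 2419.4 cm⁴.
By symmetry the centroid is at mid-width, x̄ = 7.75 cm.
All pieces are centred on the centroidal y-axis, so I = ΣĪ (holes subtracted) = 413.89 cm⁴.

Iy ≈ 414 cm⁴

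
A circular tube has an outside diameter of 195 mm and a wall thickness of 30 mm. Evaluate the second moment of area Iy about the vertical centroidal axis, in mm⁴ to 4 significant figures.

Iy ≈ 5.467 × 10⁷ mm⁴

Split into non-overlapping primitives; take the origin at the lower-left of the bounding box.
Outer circle: ⌀195, A = 29864.8 mm², x = 97.5 mm, Ī = 70 975 481 mm⁴.
Bore (subtracted): ⌀135, A = 14313.9 mm², x = 97.5 mm, Ī = 16 304 406 mm⁴.
By symmetry the centroid is at mid-width, x̄ = 97.5 mm.
All pieces are centred on the vertical centroidal axis, so I = ΣĪ (holes subtracted) = 54 671 075 mm⁴.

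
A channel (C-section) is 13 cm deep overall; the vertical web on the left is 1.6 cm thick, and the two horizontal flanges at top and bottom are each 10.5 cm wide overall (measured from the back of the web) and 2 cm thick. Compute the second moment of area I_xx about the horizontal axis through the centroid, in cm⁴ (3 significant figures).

Split into non-overlapping primitives; take the origin at the lower-left of the bounding box.
Web: 1.6 × 13, A = 20.8 cm², y = 6.5 cm, Ī = 292.93 cm⁴.
Top flange (beyond web): 8.9 × 2, A = 17.8 cm², y = 12 cm, Ī = 5.9333 cm⁴.
Bottom flange (beyond web): 8.9 × 2, A = 17.8 cm², y = 1 cm, Ī = 5.9333 cm⁴.
By symmetry the centroid is at mid-height, ȳ = 6.5 cm.
Transfer each piece to the horizontal axis through the centroid using Ī + A·d² with d = y − 6.5:
  web: d = 0 cm → contributes +292.93 cm⁴
  top flange (beyond web): d = 5.5 cm → contributes +544.38 cm⁴
  bottom flange (beyond web): d = -5.5 cm → contributes +544.38 cm⁴
Total I = 1381.7 cm⁴.

I_xx ≈ 1380 cm⁴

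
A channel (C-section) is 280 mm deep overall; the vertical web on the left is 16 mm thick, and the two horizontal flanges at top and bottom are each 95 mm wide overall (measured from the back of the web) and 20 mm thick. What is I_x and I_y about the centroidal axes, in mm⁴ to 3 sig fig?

I_x ≈ 8.28 × 10⁷ mm⁴, I_y ≈ 5.92 × 10⁶ mm⁴

Decompose the section into non-overlapping parts with the origin at the bottom-left of its bounding rectangle.
Web: 16 × 280, A = 4 480 mm², y = 140 mm, Ī = 29 269 333 mm⁴.
Top flange (beyond web): 79 × 20, A = 1 580 mm², y = 270 mm, Ī = 52 667 mm⁴.
Bottom flange (beyond web): 79 × 20, A = 1 580 mm², y = 10 mm, Ī = 52 667 mm⁴.
By symmetry the centroid is at mid-height, ȳ = 140 mm.
Transfer each piece to the centroidal x-axis using Ī + A·d² with d = y − 140:
  web: d = 0 mm → contributes +29 269 333 mm⁴
  top flange (beyond web): d = 130 mm → contributes +26 754 667 mm⁴
  bottom flange (beyond web): d = -130 mm → contributes +26 754 667 mm⁴
Total I = 82 778 667 mm⁴.
For the y-axis: x̄ = 27.647 mm.
Repeating about the centroidal y-axis gives I_y = 5 919 832 mm⁴.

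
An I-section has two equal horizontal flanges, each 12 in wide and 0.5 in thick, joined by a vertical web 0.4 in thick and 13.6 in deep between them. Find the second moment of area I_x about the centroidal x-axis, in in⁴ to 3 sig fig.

I_x ≈ 681 in⁴

Decompose the section into non-overlapping parts with the origin at the bottom-left of its bounding rectangle.
Bottom flange: 12 × 0.5, A = 6 in², y = 0.25 in, Ī = 0.125 in⁴.
Web: 0.4 × 13.6, A = 5.44 in², y = 7.3 in, Ī = 83.849 in⁴.
Top flange: 12 × 0.5, A = 6 in², y = 14.35 in, Ī = 0.125 in⁴.
By symmetry the centroid is at mid-height, ȳ = 7.3 in.
Transfer each piece to the centroidal x-axis using Ī + A·d² with d = y − 7.3:
  bottom flange: d = -7.05 in → contributes +298.34 in⁴
  web: d = 0 in → contributes +83.849 in⁴
  top flange: d = 7.05 in → contributes +298.34 in⁴
Total I = 680.53 in⁴.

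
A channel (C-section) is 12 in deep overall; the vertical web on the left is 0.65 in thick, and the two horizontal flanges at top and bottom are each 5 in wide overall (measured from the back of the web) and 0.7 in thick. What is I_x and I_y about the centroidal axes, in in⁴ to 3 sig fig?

I_x ≈ 288 in⁴, I_y ≈ 31.3 in⁴

Split into non-overlapping primitives; take the origin at the lower-left of the bounding box.
Web: 0.65 × 12, A = 7.8 in², y = 6 in, Ī = 93.6 in⁴.
Top flange (beyond web): 4.35 × 0.7, A = 3.045 in², y = 11.65 in, Ī = 0.12434 in⁴.
Bottom flange (beyond web): 4.35 × 0.7, A = 3.045 in², y = 0.35 in, Ī = 0.12434 in⁴.
By symmetry the centroid is at mid-height, ȳ = 6 in.
Transfer each piece to the centroidal x-axis using Ī + A·d² with d = y − 6:
  web: d = 0 in → contributes +93.6 in⁴
  top flange (beyond web): d = 5.65 in → contributes +97.328 in⁴
  bottom flange (beyond web): d = -5.65 in → contributes +97.328 in⁴
Total I = 288.26 in⁴.
For the y-axis: x̄ = 1.4211 in.
Repeating about the centroidal y-axis gives I_y = 31.252 in⁴.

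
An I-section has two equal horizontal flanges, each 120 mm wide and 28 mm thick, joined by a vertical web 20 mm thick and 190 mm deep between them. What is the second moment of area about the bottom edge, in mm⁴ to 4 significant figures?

Break the section into simple shapes (no overlaps), measuring from the bottom-left corner of the bounding box.
Bottom flange: 120 × 28, A = 3 360 mm², y = 14 mm, Ī = 219 520 mm⁴.
Web: 20 × 190, A = 3 800 mm², y = 123 mm, Ī = 11 431 667 mm⁴.
Top flange: 120 × 28, A = 3 360 mm², y = 232 mm, Ī = 219 520 mm⁴.
Transfer each piece to the bottom edge using Ī + A·d² with d = y − 0:
  bottom flange: d = 14 mm → contributes +878 080 mm⁴
  web: d = 123 mm → contributes +68 921 867 mm⁴
  top flange: d = 232 mm → contributes +181 068 160 mm⁴
Total I = 250 868 107 mm⁴.

I_base ≈ 2.509 × 10⁸ mm⁴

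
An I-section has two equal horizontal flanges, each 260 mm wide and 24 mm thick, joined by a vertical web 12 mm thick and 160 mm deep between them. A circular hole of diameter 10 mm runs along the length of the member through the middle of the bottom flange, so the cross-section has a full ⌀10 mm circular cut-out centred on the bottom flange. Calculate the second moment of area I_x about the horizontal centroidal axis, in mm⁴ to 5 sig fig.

Break the section into simple shapes (no overlaps), measuring from the bottom-left corner of the bounding box.
Bottom flange: 260 × 24, A = 6 240 mm², y = 12 mm, Ī = 299 520 mm⁴.
Web: 12 × 160, A = 1 920 mm², y = 104 mm, Ī = 4 096 000 mm⁴.
Top flange: 260 × 24, A = 6 240 mm², y = 196 mm, Ī = 299 520 mm⁴.
Hole (subtracted): ⌀10, A = 78.53982 mm², y = 12 mm, Ī = 490.8739 mm⁴.
Centroid: ȳ = ΣA·y / ΣA = 104.5045 mm.
Transfer each piece to the horizontal centroidal axis using Ī + A·d² with d = y − 104.5045:
  bottom flange: d = -92.50453 mm → contributes +53 695 754 mm⁴
  web: d = -0.504534 mm → contributes +4 096 489 mm⁴
  top flange: d = 91.49547 mm → contributes +52 537 183 mm⁴
  hole: d = -92.50453 mm → contributes −672563.1 mm⁴
Total I = 109 656 863 mm⁴.

I_x ≈ 1.0966 × 10⁸ mm⁴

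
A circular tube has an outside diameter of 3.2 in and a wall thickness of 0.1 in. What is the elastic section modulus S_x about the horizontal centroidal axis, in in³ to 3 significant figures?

S_x ≈ 0.732 in³

Decompose the section into non-overlapping parts with the origin at the bottom-left of its bounding rectangle.
Outer circle: ⌀3.2, A = 8.0425 in², y = 1.6 in, Ī = 5.1472 in⁴.
Bore (subtracted): ⌀3, A = 7.0686 in², y = 1.6 in, Ī = 3.9761 in⁴.
By symmetry the centroid is at mid-height, ȳ = 1.6 in.
All pieces are centred on the horizontal centroidal axis, so I = ΣĪ (holes subtracted) = 1.1711 in⁴.
Extreme fibre distance c = 1.6 in; S = I/c = 0.73194 in³.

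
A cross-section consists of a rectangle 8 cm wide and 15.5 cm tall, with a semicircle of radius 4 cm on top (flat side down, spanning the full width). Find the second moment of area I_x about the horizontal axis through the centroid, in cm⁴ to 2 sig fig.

Treat the section as a set of non-overlapping primitives; coordinates are from the bounding-box lower-left.
Rectangular body: 8 × 15.5, A = 124 cm², y = 7.75 cm, Ī = 2 483 cm⁴.
Semicircular cap: semicircle r = 4, A = 25.13 cm², y = 17.2 cm, Ī = 28.1 cm⁴.
Centroid: ȳ = ΣA·y / ΣA = 9.342 cm.
Transfer each piece to the horizontal axis through the centroid using Ī + A·d² with d = y − 9.342:
  rectangular body: d = -1.592 cm → contributes +2 797 cm⁴
  semicircular cap: d = 7.855 cm → contributes +1 579 cm⁴
Total I = 4 376 cm⁴.

I_x ≈ 4400 cm⁴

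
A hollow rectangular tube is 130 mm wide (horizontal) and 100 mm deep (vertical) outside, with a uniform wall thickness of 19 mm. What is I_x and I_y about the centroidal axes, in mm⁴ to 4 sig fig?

I_x ≈ 9.006 × 10⁶ mm⁴, I_y ≈ 1.429 × 10⁷ mm⁴

Decompose the section into non-overlapping parts with the origin at the bottom-left of its bounding rectangle.
Outer rectangle: 130 × 100, A = 13 000 mm², y = 50 mm, Ī = 10 833 333 mm⁴.
Inner void (subtracted): 92 × 62, A = 5 704 mm², y = 50 mm, Ī = 1 827 181 mm⁴.
By symmetry the centroid is at mid-height, ȳ = 50 mm.
All pieces are centred on the centroidal x-axis, so I = ΣĪ (holes subtracted) = 9 006 152 mm⁴.
Repeating about the centroidal y-axis gives I_y = 14 285 112 mm⁴.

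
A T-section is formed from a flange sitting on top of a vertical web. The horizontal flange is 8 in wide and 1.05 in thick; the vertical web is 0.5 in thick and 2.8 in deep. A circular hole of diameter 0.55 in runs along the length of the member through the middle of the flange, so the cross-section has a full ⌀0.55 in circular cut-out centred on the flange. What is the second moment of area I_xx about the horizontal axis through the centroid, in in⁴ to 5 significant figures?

Decompose the section into non-overlapping parts with the origin at the bottom-left of its bounding rectangle.
Flange: 8 × 1.05, A = 8.4 in², y = 3.325 in, Ī = 0.77175 in⁴.
Web: 0.5 × 2.8, A = 1.4 in², y = 1.4 in, Ī = 0.9146667 in⁴.
Hole (subtracted): ⌀0.55, A = 0.2375829 in², y = 3.325 in, Ī = 0.004491803 in⁴.
Centroid: ȳ = ΣA·y / ΣA = 3.043167 in.
Transfer each piece to the horizontal axis through the centroid using Ī + A·d² with d = y − 3.043167:
  flange: d = 0.2818325 in → contributes +1.438958 in⁴
  web: d = -1.643167 in → contributes +4.694666 in⁴
  hole: d = 0.2818325 in → contributes −0.02336291 in⁴
Total I = 6.110261 in⁴.

I_xx ≈ 6.1103 in⁴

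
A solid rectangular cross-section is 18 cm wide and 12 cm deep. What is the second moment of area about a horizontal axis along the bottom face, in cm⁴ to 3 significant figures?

I_base ≈ 1.04 × 10⁴ cm⁴

The section: 18 × 12, A = 216 cm², y = 6 cm, Ī = 2 592 cm⁴.
Transfer it to the bottom edge using Ī + A·d² with d = y − 0:
  the section: d = 6 cm → contributes +10 368 cm⁴
Total I = 10 368 cm⁴.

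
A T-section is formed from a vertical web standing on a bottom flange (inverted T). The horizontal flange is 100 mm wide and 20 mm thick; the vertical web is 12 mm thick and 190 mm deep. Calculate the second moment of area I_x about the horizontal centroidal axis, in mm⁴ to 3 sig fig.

Break the section into simple shapes (no overlaps), measuring from the bottom-left corner of the bounding box.
Flange: 100 × 20, A = 2 000 mm², y = 10 mm, Ī = 66 667 mm⁴.
Web: 12 × 190, A = 2 280 mm², y = 115 mm, Ī = 6 859 000 mm⁴.
Centroid: ȳ = ΣA·y / ΣA = 65.935 mm.
Transfer each piece to the horizontal centroidal axis using Ī + A·d² with d = y − 65.935:
  flange: d = -55.935 mm → contributes +6 324 021 mm⁴
  web: d = 49.065 mm → contributes +12 347 907 mm⁴
Total I = 18 671 928 mm⁴.

I_x ≈ 1.87 × 10⁷ mm⁴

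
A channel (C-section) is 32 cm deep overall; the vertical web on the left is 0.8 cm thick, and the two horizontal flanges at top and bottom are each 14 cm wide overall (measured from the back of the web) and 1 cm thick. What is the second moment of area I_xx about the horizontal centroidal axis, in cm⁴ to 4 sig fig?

Decompose the section into non-overlapping parts with the origin at the bottom-left of its bounding rectangle.
Web: 0.8 × 32, A = 25.6 cm², y = 16 cm, Ī = 2184.53 cm⁴.
Top flange (beyond web): 13.2 × 1, A = 13.2 cm², y = 31.5 cm, Ī = 1.1 cm⁴.
Bottom flange (beyond web): 13.2 × 1, A = 13.2 cm², y = 0.5 cm, Ī = 1.1 cm⁴.
By symmetry the centroid is at mid-height, ȳ = 16 cm.
Transfer each piece to the horizontal centroidal axis using Ī + A·d² with d = y − 16:
  web: d = 0 cm → contributes +2184.53 cm⁴
  top flange (beyond web): d = 15.5 cm → contributes +3172.4 cm⁴
  bottom flange (beyond web): d = -15.5 cm → contributes +3172.4 cm⁴
Total I = 8529.33 cm⁴.

I_xx ≈ 8529 cm⁴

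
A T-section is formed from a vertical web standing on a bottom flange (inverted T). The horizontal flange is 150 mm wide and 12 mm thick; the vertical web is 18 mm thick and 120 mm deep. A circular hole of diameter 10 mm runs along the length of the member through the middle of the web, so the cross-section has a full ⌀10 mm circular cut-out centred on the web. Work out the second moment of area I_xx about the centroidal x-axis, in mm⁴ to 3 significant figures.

I_xx ≈ 6.82 × 10⁶ mm⁴

Decompose the section into non-overlapping parts with the origin at the bottom-left of its bounding rectangle.
Flange: 150 × 12, A = 1 800 mm², y = 6 mm, Ī = 21 600 mm⁴.
Web: 18 × 120, A = 2 160 mm², y = 72 mm, Ī = 2 592 000 mm⁴.
Hole (subtracted): ⌀10, A = 78.54 mm², y = 72 mm, Ī = 490.87 mm⁴.
Centroid: ȳ = ΣA·y / ΣA = 41.393 mm.
Transfer each piece to the centroidal x-axis using Ī + A·d² with d = y − 41.393:
  flange: d = -35.393 mm → contributes +2 276 391 mm⁴
  web: d = 30.607 mm → contributes +4 615 468 mm⁴
  hole: d = 30.607 mm → contributes −74 066 mm⁴
Total I = 6 817 793 mm⁴.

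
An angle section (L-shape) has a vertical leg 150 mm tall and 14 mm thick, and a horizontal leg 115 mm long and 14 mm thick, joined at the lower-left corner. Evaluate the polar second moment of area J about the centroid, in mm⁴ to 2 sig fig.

J ≈ 1.2 × 10⁷ mm⁴

Split into non-overlapping primitives; take the origin at the lower-left of the bounding box.
Vertical leg: 14 × 150, A = 2 100 mm², y = 75 mm, Ī = 3 937 500 mm⁴.
Horizontal leg (remainder): 101 × 14, A = 1 414 mm², y = 7 mm, Ī = 23 095 mm⁴.
Centroid: ȳ = ΣA·y / ΣA = 47.64 mm.
Transfer each piece to the centroidal x-axis using Ī + A·d² with d = y − 47.64:
  vertical leg: d = 27.36 mm → contributes +5 509 789 mm⁴
  horizontal leg (remainder): d = -40.64 mm → contributes +2 358 178 mm⁴
Total I = 7 867 967 mm⁴.
For the y-axis: x̄ = 30.14 mm.
Repeating about the centroidal y-axis gives I_y = 4 030 165 mm⁴.
Polar second moment: J = I_x + I_y = 11 898 132 mm⁴.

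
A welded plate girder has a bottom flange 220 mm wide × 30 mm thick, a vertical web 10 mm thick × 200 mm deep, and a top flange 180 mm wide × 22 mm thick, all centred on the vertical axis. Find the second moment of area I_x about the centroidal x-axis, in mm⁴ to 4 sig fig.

Treat the section as a set of non-overlapping primitives; coordinates are from the bounding-box lower-left.
Bottom plate: 220 × 30, A = 6 600 mm², y = 15 mm, Ī = 495 000 mm⁴.
Web plate: 10 × 200, A = 2 000 mm², y = 130 mm, Ī = 6 666 667 mm⁴.
Top plate: 180 × 22, A = 3 960 mm², y = 241 mm, Ī = 159 720 mm⁴.
Centroid: ȳ = ΣA·y / ΣA = 104.567 mm.
Transfer each piece to the centroidal x-axis using Ī + A·d² with d = y − 104.567:
  bottom plate: d = -89.5669 mm → contributes +53 441 690 mm⁴
  web plate: d = 25.4331 mm → contributes +7 960 354 mm⁴
  top plate: d = 136.433 mm → contributes +73 871 146 mm⁴
Total I = 135 273 190 mm⁴.

I_x ≈ 1.353 × 10⁸ mm⁴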